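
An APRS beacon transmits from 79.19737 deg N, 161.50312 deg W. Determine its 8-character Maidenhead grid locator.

AQ99fe97

Offset from 180°W / 90°S: lon 18.49688°, lat 169.19737°.
Field: 18.49688/20 → 0 → A, 169.19737/10 → 16 → Q; chars AQ.
Square: 18.49688/2 → 9, 9.19737/1 → 9; chars 99.
Subsquare: 0.49688/0.0833333 → 5 → f, 0.19737/0.0416667 → 4 → e; chars fe.
Extended square: 0.08021/0.00833333 → 9, 0.03070/0.00416667 → 7; chars 97.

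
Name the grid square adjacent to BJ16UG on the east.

BJ16vg

Longitude subsquare u = 20; +1 → 21 = v.
The latitude characters are unchanged.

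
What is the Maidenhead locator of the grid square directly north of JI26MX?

JI27ma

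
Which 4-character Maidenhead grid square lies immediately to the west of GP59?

Longitude square 5; −1 → 4.
The latitude characters are unchanged.

GP49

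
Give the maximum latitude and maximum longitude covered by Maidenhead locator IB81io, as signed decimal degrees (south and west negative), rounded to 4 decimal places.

-78.3750, -3.2500

Field I=8, B=1: +8·20° lon, +1·10° lat → SW at lon -20°, lat -80°.
Square 8, 1: +8·2° lon, +1·1° lat → SW at lon -4°, lat -79°.
Subsquare i=8, o=14: +8·0.0833333° lon, +14·0.0416667° lat → SW at lon -3.33333°, lat -78.4167°.
Cell spans 0.0833333° lon × 0.0416667° lat. NE corner is SW corner plus one full cell.
latitude -78.3750, longitude -3.2500.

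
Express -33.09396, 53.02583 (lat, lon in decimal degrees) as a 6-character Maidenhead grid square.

Add 180° to longitude and 90° to latitude: 233.0258, 56.9060.
Field: lon ⌊233.0258/20⌋ = 11 → L; lat ⌊56.9060/10⌋ = 5 → F.
Square: lon ⌊13.0258/2⌋ = 6; lat ⌊6.9060/1⌋ = 6.
Subsquare: lon ⌊1.0258/0.0833333⌋ = 12 → m; lat ⌊0.9060/0.0416667⌋ = 21 → v.

LF66mv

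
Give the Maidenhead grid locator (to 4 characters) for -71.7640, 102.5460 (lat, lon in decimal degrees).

OB18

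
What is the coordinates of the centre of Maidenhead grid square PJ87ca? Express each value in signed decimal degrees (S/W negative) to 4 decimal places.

Field P=15, J=9: +15·20° lon, +9·10° lat → SW at lon 120°, lat 0°.
Square 8, 7: +8·2° lon, +7·1° lat → SW at lon 136°, lat 7°.
Subsquare c=2, a=0: +2·0.0833333° lon, +0·0.0416667° lat → SW at lon 136.167°, lat 7°.
Cell spans 0.0833333° lon × 0.0416667° lat. Centre is SW corner plus half of each.
latitude 7.0208, longitude 136.2083.

7.0208, 136.2083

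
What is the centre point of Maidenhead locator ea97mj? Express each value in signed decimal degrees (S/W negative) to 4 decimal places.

Field E=4, A=0: +4·20° lon, +0·10° lat → SW at lon -100°, lat -90°.
Square 9, 7: +9·2° lon, +7·1° lat → SW at lon -82°, lat -83°.
Subsquare m=12, j=9: +12·0.0833333° lon, +9·0.0416667° lat → SW at lon -81°, lat -82.625°.
Cell spans 0.0833333° lon × 0.0416667° lat. Centre is SW corner plus half of each.
latitude -82.6042, longitude -80.9583.

-82.6042, -80.9583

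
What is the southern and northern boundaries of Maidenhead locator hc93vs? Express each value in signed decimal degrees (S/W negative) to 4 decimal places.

-66.2500, -66.2083

Field H=7, C=2: +7·20° lon, +2·10° lat → SW at lon -40°, lat -70°.
Square 9, 3: +9·2° lon, +3·1° lat → SW at lon -22°, lat -67°.
Subsquare v=21, s=18: +21·0.0833333° lon, +18·0.0416667° lat → SW at lon -20.25°, lat -66.25°.
Cell spans 0.0833333° lon × 0.0416667° lat.
south -66.2500, north -66.2083.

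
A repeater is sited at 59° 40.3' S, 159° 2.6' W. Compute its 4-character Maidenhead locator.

Offset from 180°W / 90°S: lon 20.96°, lat 30.33°.
Field: lon ⌊20.96/20⌋ = 1 → B; lat ⌊30.33/10⌋ = 3 → D.
Square: lon ⌊0.96/2⌋ = 0; lat ⌊0.33/1⌋ = 0.

BD00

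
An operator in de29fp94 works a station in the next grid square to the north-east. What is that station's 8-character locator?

Longitude extended square 9; +1 → 10, wraps to 0, carry into subsquare.
Longitude subsquare f = 5; +1 → 6 = g.
Latitude extended square 4; +1 → 5.

DE29gp05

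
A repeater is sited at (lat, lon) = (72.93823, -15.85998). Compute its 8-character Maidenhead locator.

IQ22bw65

Add 180° to longitude and 90° to latitude: 164.14002, 162.93823.
Field: lon ⌊164.14002/20⌋ = 8 → I; lat ⌊162.93823/10⌋ = 16 → Q.
Square: lon ⌊4.14002/2⌋ = 2; lat ⌊2.93823/1⌋ = 2.
Subsquare: lon ⌊0.14002/0.0833333⌋ = 1 → b; lat ⌊0.93823/0.0416667⌋ = 22 → w.
Extended square: lon ⌊0.05669/0.00833333⌋ = 6; lat ⌊0.02156/0.00416667⌋ = 5.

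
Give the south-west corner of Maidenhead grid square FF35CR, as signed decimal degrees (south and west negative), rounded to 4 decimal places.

Field F=5, F=5: +5·20° lon, +5·10° lat → SW at lon -80°, lat -40°.
Square 3, 5: +3·2° lon, +5·1° lat → SW at lon -74°, lat -35°.
Subsquare c=2, r=17: +2·0.0833333° lon, +17·0.0416667° lat → SW at lon -73.8333°, lat -34.2917°.
latitude -34.2917, longitude -73.8333.

-34.2917, -73.8333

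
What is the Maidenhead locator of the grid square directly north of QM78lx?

Latitude subsquare x = 23; +1 → 24, wraps to 0 = a, carry into square.
Latitude square 8; +1 → 9.
The longitude characters are unchanged.

QM79la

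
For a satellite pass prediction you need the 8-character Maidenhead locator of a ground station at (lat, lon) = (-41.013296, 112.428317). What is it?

OE68fx16

Offset from 180°W / 90°S: lon 292.42832°, lat 48.98670°.
Field (20°×10°, letters A–R): lon ⌊292.42832/20⌋ = 14 → O; lat ⌊48.98670/10⌋ = 4 → E.
Square (2°×1°, digits 0–9): lon ⌊12.42832/2⌋ = 6; lat ⌊8.98670/1⌋ = 8.
Subsquare (5′×2.5′, letters a–x): lon ⌊0.42832/0.0833333⌋ = 5 → f; lat ⌊0.98670/0.0416667⌋ = 23 → x.
Extended square (30″×15″, digits 0–9): lon ⌊0.01165/0.00833333⌋ = 1; lat ⌊0.02837/0.00416667⌋ = 6.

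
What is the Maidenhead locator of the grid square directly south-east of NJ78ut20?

Longitude extended square 2; +1 → 3.
Latitude extended square 0; −1 → -1, wraps to 9, carry into subsquare.
Latitude subsquare t = 19; −1 → 18 = s.

NJ78us39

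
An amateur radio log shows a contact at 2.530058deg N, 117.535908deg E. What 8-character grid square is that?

Offset from 180°W / 90°S: lon 297.53591°, lat 92.53006°.
Field: lon ⌊297.53591/20⌋ = 14 → O; lat ⌊92.53006/10⌋ = 9 → J.
Square: lon ⌊17.53591/2⌋ = 8; lat ⌊2.53006/1⌋ = 2.
Subsquare: lon ⌊1.53591/0.0833333⌋ = 18 → s; lat ⌊0.53006/0.0416667⌋ = 12 → m.
Extended square: lon ⌊0.03591/0.00833333⌋ = 4; lat ⌊0.03006/0.00416667⌋ = 7.

OJ82sm47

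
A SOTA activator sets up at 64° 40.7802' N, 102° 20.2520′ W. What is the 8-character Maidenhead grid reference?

Offset from 180°W / 90°S: lon 77.66247°, lat 154.67967°.
Field: 77.66247/20 → 3 → D, 154.67967/10 → 15 → P; chars DP.
Square: 17.66247/2 → 8, 4.67967/1 → 4; chars 84.
Subsquare: 1.66247/0.0833333 → 19 → t, 0.67967/0.0416667 → 16 → q; chars tq.
Extended square: 0.07913/0.00833333 → 9, 0.01300/0.00416667 → 3; chars 93.

DP84tq93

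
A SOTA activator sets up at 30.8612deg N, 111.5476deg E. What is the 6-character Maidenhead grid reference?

OM50su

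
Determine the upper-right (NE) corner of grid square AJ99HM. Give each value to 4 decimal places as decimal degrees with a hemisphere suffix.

Field A=0, J=9: +0·20° lon, +9·10° lat → SW at lon -180°, lat 0°.
Square 9, 9: +9·2° lon, +9·1° lat → SW at lon -162°, lat 9°.
Subsquare h=7, m=12: +7·0.0833333° lon, +12·0.0416667° lat → SW at lon -161.417°, lat 9.5°.
Cell spans 0.0833333° lon × 0.0416667° lat. NE corner is SW corner plus one full cell.
latitude 9.5417° N, longitude 161.3333° W.

9.5417° N, 161.3333° W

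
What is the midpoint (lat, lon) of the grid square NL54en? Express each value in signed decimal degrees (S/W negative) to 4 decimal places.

Field N=13, L=11: +13·20° lon, +11·10° lat → SW at lon 80°, lat 20°.
Square 5, 4: +5·2° lon, +4·1° lat → SW at lon 90°, lat 24°.
Subsquare e=4, n=13: +4·0.0833333° lon, +13·0.0416667° lat → SW at lon 90.3333°, lat 24.5417°.
Cell spans 0.0833333° lon × 0.0416667° lat. Centre is SW corner plus half of each.
latitude 24.5625, longitude 90.3750.

24.5625, 90.3750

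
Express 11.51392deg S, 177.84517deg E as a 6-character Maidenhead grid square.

Offset from 180°W / 90°S: lon 357.8452°, lat 78.4861°.
Field: lon ⌊357.8452/20⌋ = 17 → R; lat ⌊78.4861/10⌋ = 7 → H.
Square: lon ⌊17.8452/2⌋ = 8; lat ⌊8.4861/1⌋ = 8.
Subsquare: lon ⌊1.8452/0.0833333⌋ = 22 → w; lat ⌊0.4861/0.0416667⌋ = 11 → l.

RH88wl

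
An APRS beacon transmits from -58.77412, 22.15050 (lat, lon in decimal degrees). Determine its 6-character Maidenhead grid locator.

KD11bf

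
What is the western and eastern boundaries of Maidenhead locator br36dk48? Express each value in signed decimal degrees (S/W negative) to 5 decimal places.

-153.71667, -153.70833

Field B=1, R=17: +1·20° lon, +17·10° lat → SW at lon -160°, lat 80°.
Square 3, 6: +3·2° lon, +6·1° lat → SW at lon -154°, lat 86°.
Subsquare d=3, k=10: +3·0.0833333° lon, +10·0.0416667° lat → SW at lon -153.75°, lat 86.4167°.
Extended square 4, 8: +4·0.00833333° lon, +8·0.00416667° lat → SW at lon -153.717°, lat 86.45°.
Cell spans 0.00833333° lon × 0.00416667° lat.
west -153.71667, east -153.70833.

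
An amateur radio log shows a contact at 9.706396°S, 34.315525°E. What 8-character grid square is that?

Shift to the Maidenhead origin (180°W, 90°S): lon 214.31553, lat 80.29360.
Field: 214.31553/20 → 10 → K, 80.29360/10 → 8 → I; chars KI.
Square: 14.31553/2 → 7, 0.29360/1 → 0; chars 70.
Subsquare: 0.31553/0.0833333 → 3 → d, 0.29360/0.0416667 → 7 → h; chars dh.
Extended square: 0.06553/0.00833333 → 7, 0.00194/0.00416667 → 0; chars 70.

KI70dh70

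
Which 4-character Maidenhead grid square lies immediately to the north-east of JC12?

JC23

Longitude square 1; +1 → 2.
Latitude square 2; +1 → 3.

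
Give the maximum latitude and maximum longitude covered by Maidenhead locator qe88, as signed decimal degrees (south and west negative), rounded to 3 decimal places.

Field Q=16, E=4: +16·20° lon, +4·10° lat → SW at lon 140°, lat -50°.
Square 8, 8: +8·2° lon, +8·1° lat → SW at lon 156°, lat -42°.
Cell spans 2° lon × 1° lat. NE corner is SW corner plus one full cell.
latitude -41.000, longitude 158.000.

-41.000, 158.000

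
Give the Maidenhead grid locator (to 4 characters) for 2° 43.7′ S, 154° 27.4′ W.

Add 180° to longitude and 90° to latitude: 25.54, 87.27.
Field: 25.54/20 → 1 → B, 87.27/10 → 8 → I; chars BI.
Square: 5.54/2 → 2, 7.27/1 → 7; chars 27.

BI27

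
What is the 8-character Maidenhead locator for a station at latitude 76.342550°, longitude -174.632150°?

AQ26qi42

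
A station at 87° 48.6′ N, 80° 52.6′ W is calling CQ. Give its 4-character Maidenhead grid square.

Add 180° to longitude and 90° to latitude: 99.12, 177.81.
Field (20°×10°, letters A–R): lon ⌊99.12/20⌋ = 4 → E; lat ⌊177.81/10⌋ = 17 → R.
Square (2°×1°, digits 0–9): lon ⌊19.12/2⌋ = 9; lat ⌊7.81/1⌋ = 7.

ER97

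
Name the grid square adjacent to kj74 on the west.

KJ64

Longitude square 7; −1 → 6.
The latitude characters are unchanged.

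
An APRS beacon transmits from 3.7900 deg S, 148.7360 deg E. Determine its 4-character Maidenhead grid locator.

QI46

Shift to the Maidenhead origin (180°W, 90°S): lon 328.74, lat 86.21.
Field: lon ⌊328.74/20⌋ = 16 → Q; lat ⌊86.21/10⌋ = 8 → I.
Square: lon ⌊8.74/2⌋ = 4; lat ⌊6.21/1⌋ = 6.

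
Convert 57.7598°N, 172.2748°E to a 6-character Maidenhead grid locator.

RO67ds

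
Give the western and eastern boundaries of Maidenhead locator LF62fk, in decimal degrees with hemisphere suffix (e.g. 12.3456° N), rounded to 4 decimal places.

Field L=11, F=5: +11·20° lon, +5·10° lat → SW at lon 40°, lat -40°.
Square 6, 2: +6·2° lon, +2·1° lat → SW at lon 52°, lat -38°.
Subsquare f=5, k=10: +5·0.0833333° lon, +10·0.0416667° lat → SW at lon 52.4167°, lat -37.5833°.
Cell spans 0.0833333° lon × 0.0416667° lat.
west 52.4167° E, east 52.5000° E.

52.4167° E, 52.5000° E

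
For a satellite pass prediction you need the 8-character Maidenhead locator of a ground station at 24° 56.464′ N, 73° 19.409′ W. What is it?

Shift to the Maidenhead origin (180°W, 90°S): lon 106.67652, lat 114.94107.
Field: 106.67652/20 → 5 → F, 114.94107/10 → 11 → L; chars FL.
Square: 6.67652/2 → 3, 4.94107/1 → 4; chars 34.
Subsquare: 0.67652/0.0833333 → 8 → i, 0.94107/0.0416667 → 22 → w; chars iw.
Extended square: 0.00985/0.00833333 → 1, 0.02440/0.00416667 → 5; chars 15.

FL34iw15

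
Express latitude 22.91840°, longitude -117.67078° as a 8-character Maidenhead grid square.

DL12dw90

Add 180° to longitude and 90° to latitude: 62.32922, 112.91840.
Field: 62.32922/20 → 3 → D, 112.91840/10 → 11 → L; chars DL.
Square: 2.32922/2 → 1, 2.91840/1 → 2; chars 12.
Subsquare: 0.32922/0.0833333 → 3 → d, 0.91840/0.0416667 → 22 → w; chars dw.
Extended square: 0.07922/0.00833333 → 9, 0.00173/0.00416667 → 0; chars 90.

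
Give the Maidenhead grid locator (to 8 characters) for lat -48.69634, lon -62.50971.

FE81rh82

Add 180° to longitude and 90° to latitude: 117.49029, 41.30366.
Field: 117.49029/20 → 5 → F, 41.30366/10 → 4 → E; chars FE.
Square: 17.49029/2 → 8, 1.30366/1 → 1; chars 81.
Subsquare: 1.49029/0.0833333 → 17 → r, 0.30366/0.0416667 → 7 → h; chars rh.
Extended square: 0.07362/0.00833333 → 8, 0.01199/0.00416667 → 2; chars 82.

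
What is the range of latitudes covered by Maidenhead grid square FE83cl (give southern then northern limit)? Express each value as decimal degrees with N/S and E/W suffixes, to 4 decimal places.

Field F=5, E=4: +5·20° lon, +4·10° lat → SW at lon -80°, lat -50°.
Square 8, 3: +8·2° lon, +3·1° lat → SW at lon -64°, lat -47°.
Subsquare c=2, l=11: +2·0.0833333° lon, +11·0.0416667° lat → SW at lon -63.8333°, lat -46.5417°.
Cell spans 0.0833333° lon × 0.0416667° lat.
south 46.5417° S, north 46.5000° S.

46.5417° S, 46.5000° S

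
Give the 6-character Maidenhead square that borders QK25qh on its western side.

Longitude subsquare q = 16; −1 → 15 = p.
The latitude characters are unchanged.

QK25ph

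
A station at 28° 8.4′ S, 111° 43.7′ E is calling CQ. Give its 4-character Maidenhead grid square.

OG51

Shift to the Maidenhead origin (180°W, 90°S): lon 291.73, lat 61.86.
Field: 291.73/20 → 14 → O, 61.86/10 → 6 → G; chars OG.
Square: 11.73/2 → 5, 1.86/1 → 1; chars 51.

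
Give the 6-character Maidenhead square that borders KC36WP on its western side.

Longitude subsquare w = 22; −1 → 21 = v.
The latitude characters are unchanged.

KC36vp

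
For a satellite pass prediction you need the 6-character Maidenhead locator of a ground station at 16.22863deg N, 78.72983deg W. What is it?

FK06pf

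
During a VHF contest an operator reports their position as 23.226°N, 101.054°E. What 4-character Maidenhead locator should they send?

Shift to the Maidenhead origin (180°W, 90°S): lon 281.05, lat 113.23.
Field: lon ⌊281.05/20⌋ = 14 → O; lat ⌊113.23/10⌋ = 11 → L.
Square: lon ⌊1.05/2⌋ = 0; lat ⌊3.23/1⌋ = 3.

OL03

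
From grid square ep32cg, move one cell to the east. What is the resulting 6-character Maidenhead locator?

EP32dg

Longitude subsquare c = 2; +1 → 3 = d.
The latitude characters are unchanged.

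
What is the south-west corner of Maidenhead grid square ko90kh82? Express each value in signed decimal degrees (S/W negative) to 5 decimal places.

50.30000, 38.90000

Field K=10, O=14: +10·20° lon, +14·10° lat → SW at lon 20°, lat 50°.
Square 9, 0: +9·2° lon, +0·1° lat → SW at lon 38°, lat 50°.
Subsquare k=10, h=7: +10·0.0833333° lon, +7·0.0416667° lat → SW at lon 38.8333°, lat 50.2917°.
Extended square 8, 2: +8·0.00833333° lon, +2·0.00416667° lat → SW at lon 38.9°, lat 50.3°.
latitude 50.30000, longitude 38.90000.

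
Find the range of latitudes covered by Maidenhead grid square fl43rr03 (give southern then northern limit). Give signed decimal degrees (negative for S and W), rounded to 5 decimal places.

Field F=5, L=11: +5·20° lon, +11·10° lat → SW at lon -80°, lat 20°.
Square 4, 3: +4·2° lon, +3·1° lat → SW at lon -72°, lat 23°.
Subsquare r=17, r=17: +17·0.0833333° lon, +17·0.0416667° lat → SW at lon -70.5833°, lat 23.7083°.
Extended square 0, 3: +0·0.00833333° lon, +3·0.00416667° lat → SW at lon -70.5833°, lat 23.7208°.
Cell spans 0.00833333° lon × 0.00416667° lat.
south 23.72083, north 23.72500.

23.72083, 23.72500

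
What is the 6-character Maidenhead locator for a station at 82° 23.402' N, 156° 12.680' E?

Shift to the Maidenhead origin (180°W, 90°S): lon 336.2113, lat 172.3900.
Field: 336.2113/20 → 16 → Q, 172.3900/10 → 17 → R; chars QR.
Square: 16.2113/2 → 8, 2.3900/1 → 2; chars 82.
Subsquare: 0.2113/0.0833333 → 2 → c, 0.3900/0.0416667 → 9 → j; chars cj.

QR82cj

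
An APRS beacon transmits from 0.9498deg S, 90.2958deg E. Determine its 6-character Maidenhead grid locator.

NI59db

Offset from 180°W / 90°S: lon 270.2958°, lat 89.0502°.
Field (20°×10°, letters A–R): 270.2958/20 → 13 → N, 89.0502/10 → 8 → I; chars NI.
Square (2°×1°, digits 0–9): 10.2958/2 → 5, 9.0502/1 → 9; chars 59.
Subsquare (5′×2.5′, letters a–x): 0.2958/0.0833333 → 3 → d, 0.0502/0.0416667 → 1 → b; chars db.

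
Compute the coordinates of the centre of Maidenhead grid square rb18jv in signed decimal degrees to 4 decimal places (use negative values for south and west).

Field R=17, B=1: +17·20° lon, +1·10° lat → SW at lon 160°, lat -80°.
Square 1, 8: +1·2° lon, +8·1° lat → SW at lon 162°, lat -72°.
Subsquare j=9, v=21: +9·0.0833333° lon, +21·0.0416667° lat → SW at lon 162.75°, lat -71.125°.
Cell spans 0.0833333° lon × 0.0416667° lat. Centre is SW corner plus half of each.
latitude -71.1042, longitude 162.7917.

-71.1042, 162.7917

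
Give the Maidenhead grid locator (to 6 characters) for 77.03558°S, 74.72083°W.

FB22px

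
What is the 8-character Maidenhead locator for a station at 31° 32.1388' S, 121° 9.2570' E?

Add 180° to longitude and 90° to latitude: 301.15428, 58.46435.
Field: lon ⌊301.15428/20⌋ = 15 → P; lat ⌊58.46435/10⌋ = 5 → F.
Square: lon ⌊1.15428/2⌋ = 0; lat ⌊8.46435/1⌋ = 8.
Subsquare: lon ⌊1.15428/0.0833333⌋ = 13 → n; lat ⌊0.46435/0.0416667⌋ = 11 → l.
Extended square: lon ⌊0.07095/0.00833333⌋ = 8; lat ⌊0.00602/0.00416667⌋ = 1.

PF08nl81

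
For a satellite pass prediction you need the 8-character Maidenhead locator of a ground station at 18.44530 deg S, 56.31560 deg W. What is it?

GH11un23

Offset from 180°W / 90°S: lon 123.68440°, lat 71.55470°.
Field: 123.68440/20 → 6 → G, 71.55470/10 → 7 → H; chars GH.
Square: 3.68440/2 → 1, 1.55470/1 → 1; chars 11.
Subsquare: 1.68440/0.0833333 → 20 → u, 0.55470/0.0416667 → 13 → n; chars un.
Extended square: 0.01773/0.00833333 → 2, 0.01303/0.00416667 → 3; chars 23.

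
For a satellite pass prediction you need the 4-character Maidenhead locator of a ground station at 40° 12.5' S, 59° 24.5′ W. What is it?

GE09

Offset from 180°W / 90°S: lon 120.59°, lat 49.79°.
Field (20°×10°, letters A–R): lon ⌊120.59/20⌋ = 6 → G; lat ⌊49.79/10⌋ = 4 → E.
Square (2°×1°, digits 0–9): lon ⌊0.59/2⌋ = 0; lat ⌊9.79/1⌋ = 9.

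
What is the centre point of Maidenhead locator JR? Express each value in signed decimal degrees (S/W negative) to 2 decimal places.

Field J=9, R=17: +9·20° lon, +17·10° lat → SW at lon 0°, lat 80°.
Cell spans 20° lon × 10° lat. Centre is SW corner plus half of each.
latitude 85.00, longitude 10.00.

85.00, 10.00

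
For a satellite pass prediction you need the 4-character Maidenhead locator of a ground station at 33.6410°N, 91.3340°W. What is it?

Offset from 180°W / 90°S: lon 88.67°, lat 123.64°.
Field: 88.67/20 → 4 → E, 123.64/10 → 12 → M; chars EM.
Square: 8.67/2 → 4, 3.64/1 → 3; chars 43.

EM43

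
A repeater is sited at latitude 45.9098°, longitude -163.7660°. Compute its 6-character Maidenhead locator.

Offset from 180°W / 90°S: lon 16.2340°, lat 135.9098°.
Field: lon ⌊16.2340/20⌋ = 0 → A; lat ⌊135.9098/10⌋ = 13 → N.
Square: lon ⌊16.2340/2⌋ = 8; lat ⌊5.9098/1⌋ = 5.
Subsquare: lon ⌊0.2340/0.0833333⌋ = 2 → c; lat ⌊0.9098/0.0416667⌋ = 21 → v.

AN85cv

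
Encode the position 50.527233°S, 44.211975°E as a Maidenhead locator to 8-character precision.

Add 180° to longitude and 90° to latitude: 224.21197, 39.47277.
Field: lon ⌊224.21197/20⌋ = 11 → L; lat ⌊39.47277/10⌋ = 3 → D.
Square: lon ⌊4.21197/2⌋ = 2; lat ⌊9.47277/1⌋ = 9.
Subsquare: lon ⌊0.21197/0.0833333⌋ = 2 → c; lat ⌊0.47277/0.0416667⌋ = 11 → l.
Extended square: lon ⌊0.04531/0.00833333⌋ = 5; lat ⌊0.01443/0.00416667⌋ = 3.

LD29cl53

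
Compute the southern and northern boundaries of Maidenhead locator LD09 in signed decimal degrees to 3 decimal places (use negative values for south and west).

-51.000, -50.000

Field L=11, D=3: +11·20° lon, +3·10° lat → SW at lon 40°, lat -60°.
Square 0, 9: +0·2° lon, +9·1° lat → SW at lon 40°, lat -51°.
Cell spans 2° lon × 1° lat.
south -51.000, north -50.000.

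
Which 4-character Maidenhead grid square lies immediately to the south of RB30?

RA39

Latitude square 0; −1 → -1, wraps to 9, carry into field.
Latitude field B = 1; −1 → 0 = A.
The longitude characters are unchanged.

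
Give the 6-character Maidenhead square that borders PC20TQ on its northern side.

PC20tr

Latitude subsquare q = 16; +1 → 17 = r.
The longitude characters are unchanged.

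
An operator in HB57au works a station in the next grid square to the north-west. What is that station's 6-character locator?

HB47xv

Longitude subsquare a = 0; −1 → -1, wraps to 23 = x, carry into square.
Longitude square 5; −1 → 4.
Latitude subsquare u = 20; +1 → 21 = v.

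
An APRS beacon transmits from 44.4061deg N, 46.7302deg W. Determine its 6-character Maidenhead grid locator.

Offset from 180°W / 90°S: lon 133.2698°, lat 134.4061°.
Field: 133.2698/20 → 6 → G, 134.4061/10 → 13 → N; chars GN.
Square: 13.2698/2 → 6, 4.4061/1 → 4; chars 64.
Subsquare: 1.2698/0.0833333 → 15 → p, 0.4061/0.0416667 → 9 → j; chars pj.

GN64pj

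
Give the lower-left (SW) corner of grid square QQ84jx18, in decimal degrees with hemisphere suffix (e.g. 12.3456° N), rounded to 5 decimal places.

Field Q=16, Q=16: +16·20° lon, +16·10° lat → SW at lon 140°, lat 70°.
Square 8, 4: +8·2° lon, +4·1° lat → SW at lon 156°, lat 74°.
Subsquare j=9, x=23: +9·0.0833333° lon, +23·0.0416667° lat → SW at lon 156.75°, lat 74.9583°.
Extended square 1, 8: +1·0.00833333° lon, +8·0.00416667° lat → SW at lon 156.758°, lat 74.9917°.
latitude 74.99167° N, longitude 156.75833° E.

74.99167° N, 156.75833° E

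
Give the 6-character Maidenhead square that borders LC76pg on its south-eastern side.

LC76qf

Longitude subsquare p = 15; +1 → 16 = q.
Latitude subsquare g = 6; −1 → 5 = f.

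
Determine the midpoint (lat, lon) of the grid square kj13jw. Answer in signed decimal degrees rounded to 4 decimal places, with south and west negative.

3.9375, 22.7917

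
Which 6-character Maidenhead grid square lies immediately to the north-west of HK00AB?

GK90xc

Longitude subsquare a = 0; −1 → -1, wraps to 23 = x, carry into square.
Longitude square 0; −1 → -1, wraps to 9, carry into field.
Longitude field H = 7; −1 → 6 = G.
Latitude subsquare b = 1; +1 → 2 = c.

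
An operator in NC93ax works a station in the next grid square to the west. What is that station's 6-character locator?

NC83xx

Longitude subsquare a = 0; −1 → -1, wraps to 23 = x, carry into square.
Longitude square 9; −1 → 8.
The latitude characters are unchanged.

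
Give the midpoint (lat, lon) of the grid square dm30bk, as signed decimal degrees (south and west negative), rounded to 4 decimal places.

30.4375, -113.8750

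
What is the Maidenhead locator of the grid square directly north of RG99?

Latitude square 9; +1 → 10, wraps to 0, carry into field.
Latitude field G = 6; +1 → 7 = H.
The longitude characters are unchanged.

RH90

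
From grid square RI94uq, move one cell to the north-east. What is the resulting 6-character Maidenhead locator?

Longitude subsquare u = 20; +1 → 21 = v.
Latitude subsquare q = 16; +1 → 17 = r.

RI94vr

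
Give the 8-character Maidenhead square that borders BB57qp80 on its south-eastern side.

BB57qo99

Longitude extended square 8; +1 → 9.
Latitude extended square 0; −1 → -1, wraps to 9, carry into subsquare.
Latitude subsquare p = 15; −1 → 14 = o.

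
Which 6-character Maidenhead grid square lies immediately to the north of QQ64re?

QQ64rf

Latitude subsquare e = 4; +1 → 5 = f.
The longitude characters are unchanged.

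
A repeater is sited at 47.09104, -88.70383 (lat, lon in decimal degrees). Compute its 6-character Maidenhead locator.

Shift to the Maidenhead origin (180°W, 90°S): lon 91.2962, lat 137.0910.
Field (20°×10°, letters A–R): lon ⌊91.2962/20⌋ = 4 → E; lat ⌊137.0910/10⌋ = 13 → N.
Square (2°×1°, digits 0–9): lon ⌊11.2962/2⌋ = 5; lat ⌊7.0910/1⌋ = 7.
Subsquare (5′×2.5′, letters a–x): lon ⌊1.2962/0.0833333⌋ = 15 → p; lat ⌊0.0910/0.0416667⌋ = 2 → c.

EN57pc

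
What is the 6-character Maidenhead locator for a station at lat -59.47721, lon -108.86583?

DD50nm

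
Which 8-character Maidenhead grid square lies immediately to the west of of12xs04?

Longitude extended square 0; −1 → -1, wraps to 9, carry into subsquare.
Longitude subsquare x = 23; −1 → 22 = w.
The latitude characters are unchanged.

OF12ws94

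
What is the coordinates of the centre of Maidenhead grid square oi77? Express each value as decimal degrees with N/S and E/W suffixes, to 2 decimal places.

Field O=14, I=8: +14·20° lon, +8·10° lat → SW at lon 100°, lat -10°.
Square 7, 7: +7·2° lon, +7·1° lat → SW at lon 114°, lat -3°.
Cell spans 2° lon × 1° lat. Centre is SW corner plus half of each.
latitude 2.50° S, longitude 115.00° E.

2.50° S, 115.00° E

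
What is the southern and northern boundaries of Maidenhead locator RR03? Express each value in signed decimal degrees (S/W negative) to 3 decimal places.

Field R=17, R=17: +17·20° lon, +17·10° lat → SW at lon 160°, lat 80°.
Square 0, 3: +0·2° lon, +3·1° lat → SW at lon 160°, lat 83°.
Cell spans 2° lon × 1° lat.
south 83.000, north 84.000.

83.000, 84.000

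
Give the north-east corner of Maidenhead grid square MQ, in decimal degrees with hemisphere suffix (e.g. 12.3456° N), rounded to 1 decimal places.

Field M=12, Q=16: +12·20° lon, +16·10° lat → SW at lon 60°, lat 70°.
Cell spans 20° lon × 10° lat. NE corner is SW corner plus one full cell.
latitude 80.0° N, longitude 80.0° E.

80.0° N, 80.0° E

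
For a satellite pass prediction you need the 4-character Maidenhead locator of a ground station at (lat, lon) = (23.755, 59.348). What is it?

LL93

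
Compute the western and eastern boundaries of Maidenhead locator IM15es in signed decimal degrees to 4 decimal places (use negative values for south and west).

Field I=8, M=12: +8·20° lon, +12·10° lat → SW at lon -20°, lat 30°.
Square 1, 5: +1·2° lon, +5·1° lat → SW at lon -18°, lat 35°.
Subsquare e=4, s=18: +4·0.0833333° lon, +18·0.0416667° lat → SW at lon -17.6667°, lat 35.75°.
Cell spans 0.0833333° lon × 0.0416667° lat.
west -17.6667, east -17.5833.

-17.6667, -17.5833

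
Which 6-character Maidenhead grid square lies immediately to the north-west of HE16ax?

Longitude subsquare a = 0; −1 → -1, wraps to 23 = x, carry into square.
Longitude square 1; −1 → 0.
Latitude subsquare x = 23; +1 → 24, wraps to 0 = a, carry into square.
Latitude square 6; +1 → 7.

HE07xa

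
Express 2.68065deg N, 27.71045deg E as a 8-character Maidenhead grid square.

KJ32uq53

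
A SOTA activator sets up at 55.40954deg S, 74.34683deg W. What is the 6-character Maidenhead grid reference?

FD24to

Offset from 180°W / 90°S: lon 105.6532°, lat 34.5905°.
Field (20°×10°, letters A–R): lon ⌊105.6532/20⌋ = 5 → F; lat ⌊34.5905/10⌋ = 3 → D.
Square (2°×1°, digits 0–9): lon ⌊5.6532/2⌋ = 2; lat ⌊4.5905/1⌋ = 4.
Subsquare (5′×2.5′, letters a–x): lon ⌊1.6532/0.0833333⌋ = 19 → t; lat ⌊0.5905/0.0416667⌋ = 14 → o.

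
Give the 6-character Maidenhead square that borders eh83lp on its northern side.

Latitude subsquare p = 15; +1 → 16 = q.
The longitude characters are unchanged.

EH83lq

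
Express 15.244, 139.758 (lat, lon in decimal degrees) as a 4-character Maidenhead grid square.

Add 180° to longitude and 90° to latitude: 319.76, 105.24.
Field (20°×10°, letters A–R): lon ⌊319.76/20⌋ = 15 → P; lat ⌊105.24/10⌋ = 10 → K.
Square (2°×1°, digits 0–9): lon ⌊19.76/2⌋ = 9; lat ⌊5.24/1⌋ = 5.

PK95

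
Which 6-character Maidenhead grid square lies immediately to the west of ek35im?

EK35hm

Longitude subsquare i = 8; −1 → 7 = h.
The latitude characters are unchanged.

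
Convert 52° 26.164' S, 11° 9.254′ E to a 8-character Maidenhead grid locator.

JD57nn85

Add 180° to longitude and 90° to latitude: 191.15423, 37.56393.
Field (20°×10°, letters A–R): lon ⌊191.15423/20⌋ = 9 → J; lat ⌊37.56393/10⌋ = 3 → D.
Square (2°×1°, digits 0–9): lon ⌊11.15423/2⌋ = 5; lat ⌊7.56393/1⌋ = 7.
Subsquare (5′×2.5′, letters a–x): lon ⌊1.15423/0.0833333⌋ = 13 → n; lat ⌊0.56393/0.0416667⌋ = 13 → n.
Extended square (30″×15″, digits 0–9): lon ⌊0.07090/0.00833333⌋ = 8; lat ⌊0.02227/0.00416667⌋ = 5.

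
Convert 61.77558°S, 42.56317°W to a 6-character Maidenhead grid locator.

GC88rf

Add 180° to longitude and 90° to latitude: 137.4368, 28.2244.
Field: lon ⌊137.4368/20⌋ = 6 → G; lat ⌊28.2244/10⌋ = 2 → C.
Square: lon ⌊17.4368/2⌋ = 8; lat ⌊8.2244/1⌋ = 8.
Subsquare: lon ⌊1.4368/0.0833333⌋ = 17 → r; lat ⌊0.2244/0.0416667⌋ = 5 → f.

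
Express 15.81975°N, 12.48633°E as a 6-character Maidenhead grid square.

JK65ft

Offset from 180°W / 90°S: lon 192.4863°, lat 105.8197°.
Field: lon ⌊192.4863/20⌋ = 9 → J; lat ⌊105.8197/10⌋ = 10 → K.
Square: lon ⌊12.4863/2⌋ = 6; lat ⌊5.8197/1⌋ = 5.
Subsquare: lon ⌊0.4863/0.0833333⌋ = 5 → f; lat ⌊0.8197/0.0416667⌋ = 19 → t.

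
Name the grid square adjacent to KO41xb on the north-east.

Longitude subsquare x = 23; +1 → 24, wraps to 0 = a, carry into square.
Longitude square 4; +1 → 5.
Latitude subsquare b = 1; +1 → 2 = c.

KO51ac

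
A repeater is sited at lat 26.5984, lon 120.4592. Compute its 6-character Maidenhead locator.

PL06fo

Add 180° to longitude and 90° to latitude: 300.4592, 116.5984.
Field: lon ⌊300.4592/20⌋ = 15 → P; lat ⌊116.5984/10⌋ = 11 → L.
Square: lon ⌊0.4592/2⌋ = 0; lat ⌊6.5984/1⌋ = 6.
Subsquare: lon ⌊0.4592/0.0833333⌋ = 5 → f; lat ⌊0.5984/0.0416667⌋ = 14 → o.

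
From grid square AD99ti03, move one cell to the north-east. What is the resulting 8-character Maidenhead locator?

AD99ti14

Longitude extended square 0; +1 → 1.
Latitude extended square 3; +1 → 4.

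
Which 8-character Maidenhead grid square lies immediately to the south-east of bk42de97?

BK42ee06

Longitude extended square 9; +1 → 10, wraps to 0, carry into subsquare.
Longitude subsquare d = 3; +1 → 4 = e.
Latitude extended square 7; −1 → 6.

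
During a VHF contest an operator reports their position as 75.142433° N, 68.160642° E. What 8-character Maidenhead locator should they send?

MQ45bd94

Shift to the Maidenhead origin (180°W, 90°S): lon 248.16064, lat 165.14243.
Field: lon ⌊248.16064/20⌋ = 12 → M; lat ⌊165.14243/10⌋ = 16 → Q.
Square: lon ⌊8.16064/2⌋ = 4; lat ⌊5.14243/1⌋ = 5.
Subsquare: lon ⌊0.16064/0.0833333⌋ = 1 → b; lat ⌊0.14243/0.0416667⌋ = 3 → d.
Extended square: lon ⌊0.07731/0.00833333⌋ = 9; lat ⌊0.01743/0.00416667⌋ = 4.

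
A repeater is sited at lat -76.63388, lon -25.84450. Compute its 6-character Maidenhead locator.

HB73bi

Offset from 180°W / 90°S: lon 154.1555°, lat 13.3661°.
Field: lon ⌊154.1555/20⌋ = 7 → H; lat ⌊13.3661/10⌋ = 1 → B.
Square: lon ⌊14.1555/2⌋ = 7; lat ⌊3.3661/1⌋ = 3.
Subsquare: lon ⌊0.1555/0.0833333⌋ = 1 → b; lat ⌊0.3661/0.0416667⌋ = 8 → i.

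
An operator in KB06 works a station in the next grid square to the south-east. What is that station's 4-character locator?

KB15

Longitude square 0; +1 → 1.
Latitude square 6; −1 → 5.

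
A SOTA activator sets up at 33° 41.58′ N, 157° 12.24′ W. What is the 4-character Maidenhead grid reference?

Add 180° to longitude and 90° to latitude: 22.80, 123.69.
Field (20°×10°, letters A–R): 22.80/20 → 1 → B, 123.69/10 → 12 → M; chars BM.
Square (2°×1°, digits 0–9): 2.80/2 → 1, 3.69/1 → 3; chars 13.

BM13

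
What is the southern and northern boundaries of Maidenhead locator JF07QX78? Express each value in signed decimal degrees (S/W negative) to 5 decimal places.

-32.00833, -32.00417

Field J=9, F=5: +9·20° lon, +5·10° lat → SW at lon 0°, lat -40°.
Square 0, 7: +0·2° lon, +7·1° lat → SW at lon 0°, lat -33°.
Subsquare q=16, x=23: +16·0.0833333° lon, +23·0.0416667° lat → SW at lon 1.33333°, lat -32.0417°.
Extended square 7, 8: +7·0.00833333° lon, +8·0.00416667° lat → SW at lon 1.39167°, lat -32.0083°.
Cell spans 0.00833333° lon × 0.00416667° lat.
south -32.00833, north -32.00417.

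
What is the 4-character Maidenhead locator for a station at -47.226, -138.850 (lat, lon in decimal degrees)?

CE02

Offset from 180°W / 90°S: lon 41.15°, lat 42.77°.
Field: lon ⌊41.15/20⌋ = 2 → C; lat ⌊42.77/10⌋ = 4 → E.
Square: lon ⌊1.15/2⌋ = 0; lat ⌊2.77/1⌋ = 2.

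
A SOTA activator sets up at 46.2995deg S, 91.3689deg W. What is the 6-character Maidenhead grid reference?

EE43hq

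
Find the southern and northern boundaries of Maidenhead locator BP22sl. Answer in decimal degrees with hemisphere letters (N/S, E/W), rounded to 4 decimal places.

Field B=1, P=15: +1·20° lon, +15·10° lat → SW at lon -160°, lat 60°.
Square 2, 2: +2·2° lon, +2·1° lat → SW at lon -156°, lat 62°.
Subsquare s=18, l=11: +18·0.0833333° lon, +11·0.0416667° lat → SW at lon -154.5°, lat 62.4583°.
Cell spans 0.0833333° lon × 0.0416667° lat.
south 62.4583° N, north 62.5000° N.

62.4583° N, 62.5000° N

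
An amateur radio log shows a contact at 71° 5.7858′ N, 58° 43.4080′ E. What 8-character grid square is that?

LQ91ic63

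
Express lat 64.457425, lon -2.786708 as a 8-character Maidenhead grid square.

IP84ok59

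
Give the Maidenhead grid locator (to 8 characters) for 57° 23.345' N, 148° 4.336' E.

QO47aj83

Offset from 180°W / 90°S: lon 328.07227°, lat 147.38908°.
Field: 328.07227/20 → 16 → Q, 147.38908/10 → 14 → O; chars QO.
Square: 8.07227/2 → 4, 7.38908/1 → 7; chars 47.
Subsquare: 0.07227/0.0833333 → 0 → a, 0.38908/0.0416667 → 9 → j; chars aj.
Extended square: 0.07227/0.00833333 → 8, 0.01408/0.00416667 → 3; chars 83.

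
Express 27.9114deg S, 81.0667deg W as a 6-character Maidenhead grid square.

Offset from 180°W / 90°S: lon 98.9333°, lat 62.0886°.
Field: lon ⌊98.9333/20⌋ = 4 → E; lat ⌊62.0886/10⌋ = 6 → G.
Square: lon ⌊18.9333/2⌋ = 9; lat ⌊2.0886/1⌋ = 2.
Subsquare: lon ⌊0.9333/0.0833333⌋ = 11 → l; lat ⌊0.0886/0.0416667⌋ = 2 → c.

EG92lc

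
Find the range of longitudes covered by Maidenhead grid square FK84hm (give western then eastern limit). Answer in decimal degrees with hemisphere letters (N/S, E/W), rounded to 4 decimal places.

Field F=5, K=10: +5·20° lon, +10·10° lat → SW at lon -80°, lat 10°.
Square 8, 4: +8·2° lon, +4·1° lat → SW at lon -64°, lat 14°.
Subsquare h=7, m=12: +7·0.0833333° lon, +12·0.0416667° lat → SW at lon -63.4167°, lat 14.5°.
Cell spans 0.0833333° lon × 0.0416667° lat.
west 63.4167° W, east 63.3333° W.

63.4167° W, 63.3333° W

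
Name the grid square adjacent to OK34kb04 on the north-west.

Longitude extended square 0; −1 → -1, wraps to 9, carry into subsquare.
Longitude subsquare k = 10; −1 → 9 = j.
Latitude extended square 4; +1 → 5.

OK34jb95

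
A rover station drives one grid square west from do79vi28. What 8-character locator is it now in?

Longitude extended square 2; −1 → 1.
The latitude characters are unchanged.

DO79vi18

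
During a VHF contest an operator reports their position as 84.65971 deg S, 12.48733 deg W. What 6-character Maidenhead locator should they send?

Add 180° to longitude and 90° to latitude: 167.5127, 5.3403.
Field (20°×10°, letters A–R): lon ⌊167.5127/20⌋ = 8 → I; lat ⌊5.3403/10⌋ = 0 → A.
Square (2°×1°, digits 0–9): lon ⌊7.5127/2⌋ = 3; lat ⌊5.3403/1⌋ = 5.
Subsquare (5′×2.5′, letters a–x): lon ⌊1.5127/0.0833333⌋ = 18 → s; lat ⌊0.3403/0.0416667⌋ = 8 → i.

IA35si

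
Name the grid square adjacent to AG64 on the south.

Latitude square 4; −1 → 3.
The longitude characters are unchanged.

AG63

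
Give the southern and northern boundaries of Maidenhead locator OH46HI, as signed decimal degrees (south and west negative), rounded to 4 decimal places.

-13.6667, -13.6250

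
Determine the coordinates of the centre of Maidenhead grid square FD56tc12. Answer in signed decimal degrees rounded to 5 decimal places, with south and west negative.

-53.90625, -68.40417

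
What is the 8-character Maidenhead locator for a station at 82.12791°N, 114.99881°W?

Shift to the Maidenhead origin (180°W, 90°S): lon 65.00119, lat 172.12791.
Field (20°×10°, letters A–R): lon ⌊65.00119/20⌋ = 3 → D; lat ⌊172.12791/10⌋ = 17 → R.
Square (2°×1°, digits 0–9): lon ⌊5.00119/2⌋ = 2; lat ⌊2.12791/1⌋ = 2.
Subsquare (5′×2.5′, letters a–x): lon ⌊1.00119/0.0833333⌋ = 12 → m; lat ⌊0.12791/0.0416667⌋ = 3 → d.
Extended square (30″×15″, digits 0–9): lon ⌊0.00119/0.00833333⌋ = 0; lat ⌊0.00291/0.00416667⌋ = 0.

DR22md00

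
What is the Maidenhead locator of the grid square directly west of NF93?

Longitude square 9; −1 → 8.
The latitude characters are unchanged.

NF83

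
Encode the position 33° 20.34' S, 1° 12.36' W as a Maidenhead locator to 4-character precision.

IF96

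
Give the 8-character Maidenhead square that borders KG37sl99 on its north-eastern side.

KG37tm00

Longitude extended square 9; +1 → 10, wraps to 0, carry into subsquare.
Longitude subsquare s = 18; +1 → 19 = t.
Latitude extended square 9; +1 → 10, wraps to 0, carry into subsquare.
Latitude subsquare l = 11; +1 → 12 = m.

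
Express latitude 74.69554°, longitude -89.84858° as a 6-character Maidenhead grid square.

EQ54bq

Shift to the Maidenhead origin (180°W, 90°S): lon 90.1514, lat 164.6955.
Field (20°×10°, letters A–R): 90.1514/20 → 4 → E, 164.6955/10 → 16 → Q; chars EQ.
Square (2°×1°, digits 0–9): 10.1514/2 → 5, 4.6955/1 → 4; chars 54.
Subsquare (5′×2.5′, letters a–x): 0.1514/0.0833333 → 1 → b, 0.6955/0.0416667 → 16 → q; chars bq.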